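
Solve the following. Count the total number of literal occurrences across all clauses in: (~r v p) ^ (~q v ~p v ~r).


Counting literals in each clause:
Clause 1: 2 literal(s)
Clause 2: 3 literal(s)
Total = 5

5


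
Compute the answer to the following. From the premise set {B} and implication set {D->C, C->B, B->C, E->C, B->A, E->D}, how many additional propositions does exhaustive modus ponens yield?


Initial facts: {B}
Apply modus ponens to closure:
  B and B->C  =>  C
  B and B->A  =>  A
Final known: {A, B, C}
New propositions: {A, C}
Count = 2

2


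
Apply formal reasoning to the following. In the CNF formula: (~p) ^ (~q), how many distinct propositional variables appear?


Identify each variable that appears in the formula.
Variables found: p, q
Count = 2

2


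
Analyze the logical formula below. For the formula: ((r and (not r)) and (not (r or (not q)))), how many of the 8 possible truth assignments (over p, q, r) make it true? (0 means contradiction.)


Check all 8 assignments:
p=0, q=0, r=0: 0
p=0, q=0, r=1: 0
p=0, q=1, r=0: 0
p=0, q=1, r=1: 0
p=1, q=0, r=0: 0
p=1, q=0, r=1: 0
p=1, q=1, r=0: 0
p=1, q=1, r=1: 0
Count of True = 0

0


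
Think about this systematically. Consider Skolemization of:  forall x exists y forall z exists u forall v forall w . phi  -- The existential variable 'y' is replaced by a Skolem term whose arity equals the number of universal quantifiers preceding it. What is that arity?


Quantifier prefix: forall x exists y forall z exists u forall v forall w
'y' is existentially quantified at position 2.
Universal variables preceding it: x
Skolem function arity = 1

1


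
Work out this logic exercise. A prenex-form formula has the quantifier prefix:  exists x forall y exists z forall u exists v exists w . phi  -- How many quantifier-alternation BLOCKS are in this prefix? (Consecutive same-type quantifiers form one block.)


Quantifier-type sequence: E A E A E E  (A=forall, E=exists)
Group into maximal same-type runs:
  Ex1 | Ax1 | Ex1 | Ax1 | Ex2
Number of blocks = 5

5


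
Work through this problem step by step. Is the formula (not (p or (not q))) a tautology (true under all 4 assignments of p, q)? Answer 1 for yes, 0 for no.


Check all 4 assignments:
p=0, q=0: 0
p=0, q=1: 1
p=1, q=0: 0
p=1, q=1: 0
Satisfying count = 1/4.
Tautology iff count = 4: no.

0


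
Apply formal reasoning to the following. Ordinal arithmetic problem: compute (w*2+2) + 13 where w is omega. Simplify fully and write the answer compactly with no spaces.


Compute (w*2+2) + 13.
Ordinal + is associative but NOT commutative; for finite n>0, n + w = w but w + n stays w+n.
By associativity: (w*2+2) + 13 = w*2 + (2+13) = w*2+15.
Result = w*2+15

w*2+15


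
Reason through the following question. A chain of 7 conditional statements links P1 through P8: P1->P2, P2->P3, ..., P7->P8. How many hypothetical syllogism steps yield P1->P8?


With 7 implications in a chain connecting 8 propositions:
P1->P2, P2->P3, ..., P7->P8
Steps needed = (number of implications) - 1 = 7 - 1 = 6

6


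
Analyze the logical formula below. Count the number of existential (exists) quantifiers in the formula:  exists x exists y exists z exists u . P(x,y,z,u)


Quantifier prefix: exists x exists y exists z exists u
Mark each quantifier type:
  E E E E
Universal count = 0, Existential count = 4
Asked for existential (exists) quantifiers: 4

4


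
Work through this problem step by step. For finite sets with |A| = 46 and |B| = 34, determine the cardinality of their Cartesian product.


The Cartesian product A x B contains all ordered pairs (a, b).
|A x B| = |A| * |B| = 46 * 34 = 1564

1564


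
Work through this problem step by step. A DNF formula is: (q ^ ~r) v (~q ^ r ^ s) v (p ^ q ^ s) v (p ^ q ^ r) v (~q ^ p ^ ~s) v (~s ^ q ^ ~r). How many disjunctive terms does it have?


A DNF formula is a disjunction of terms (conjunctions).
Terms are separated by v.
Counting the disjuncts: 6 terms.

6


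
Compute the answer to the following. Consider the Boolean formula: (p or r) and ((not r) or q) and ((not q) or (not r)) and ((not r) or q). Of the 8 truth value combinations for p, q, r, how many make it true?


Evaluate all 8 assignments for p, q, r:
p=0, q=0, r=0: 0
p=0, q=0, r=1: 0
p=0, q=1, r=0: 0
p=0, q=1, r=1: 0
p=1, q=0, r=0: 1
p=1, q=0, r=1: 0
p=1, q=1, r=0: 1
p=1, q=1, r=1: 0
Satisfying count = 2

2


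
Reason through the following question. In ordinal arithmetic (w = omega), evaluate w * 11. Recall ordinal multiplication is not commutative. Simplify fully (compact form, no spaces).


Compute w * 11.
Ordinal * is associative and left-distributive over +, but NOT commutative; for finite n>1, n*w = w but w*n stays w*n.
w * 11 means 11 copies of w concatenated: w*11.
Result = w*11

w*11


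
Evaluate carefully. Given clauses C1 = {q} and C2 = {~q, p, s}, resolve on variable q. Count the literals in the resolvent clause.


Remove q from C1 and ~q from C2.
C1 remainder: {}
C2 remainder: {p, s}
Union (resolvent): {p, s}
Resolvent has 2 literal(s).

2


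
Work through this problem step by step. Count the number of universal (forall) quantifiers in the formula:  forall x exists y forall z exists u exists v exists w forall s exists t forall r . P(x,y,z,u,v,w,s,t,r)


Quantifier prefix: forall x exists y forall z exists u exists v exists w forall s exists t forall r
Mark each quantifier type:
  U E U E E E U E U
Universal count = 4, Existential count = 5
Asked for universal (forall) quantifiers: 4

4


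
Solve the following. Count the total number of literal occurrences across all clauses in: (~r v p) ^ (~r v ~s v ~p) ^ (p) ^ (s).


Counting literals in each clause:
Clause 1: 2 literal(s)
Clause 2: 3 literal(s)
Clause 3: 1 literal(s)
Clause 4: 1 literal(s)
Total = 7

7


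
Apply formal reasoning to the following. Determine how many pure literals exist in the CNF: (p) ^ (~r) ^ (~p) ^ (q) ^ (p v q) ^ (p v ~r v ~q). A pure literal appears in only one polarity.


Check each variable for pure literal status:
p: mixed (not pure)
q: mixed (not pure)
r: pure negative
Pure literal count = 1

1


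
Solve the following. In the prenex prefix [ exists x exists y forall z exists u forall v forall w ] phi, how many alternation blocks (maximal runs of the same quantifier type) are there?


Quantifier-type sequence: E E A E A A  (A=forall, E=exists)
Group into maximal same-type runs:
  Ex2 | Ax1 | Ex1 | Ax2
Number of blocks = 4

4


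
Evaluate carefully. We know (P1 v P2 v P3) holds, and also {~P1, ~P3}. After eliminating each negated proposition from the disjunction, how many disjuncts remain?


Original disjuncts (3): P1, P2, P3
Negated (eliminate): ~P1, ~P3
Remaining disjuncts: P2
Count = 3 - 2 = 1

1


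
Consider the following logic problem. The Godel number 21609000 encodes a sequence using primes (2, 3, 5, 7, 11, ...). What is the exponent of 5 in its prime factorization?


Factorize 21609000 by dividing by 5 repeatedly.
Division steps: 5 divides 21609000 exactly 3 time(s).
Exponent of 5 = 3

3


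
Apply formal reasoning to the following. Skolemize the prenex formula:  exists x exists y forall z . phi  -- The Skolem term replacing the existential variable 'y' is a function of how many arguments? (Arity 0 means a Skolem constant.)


Quantifier prefix: exists x exists y forall z
'y' is existentially quantified at position 2.
No universal quantifiers precede it.
Skolem function arity = 0 (a Skolem constant)

0


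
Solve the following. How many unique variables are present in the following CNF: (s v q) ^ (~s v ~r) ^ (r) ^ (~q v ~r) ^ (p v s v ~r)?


Identify each variable that appears in the formula.
Variables found: p, q, r, s
Count = 4

4


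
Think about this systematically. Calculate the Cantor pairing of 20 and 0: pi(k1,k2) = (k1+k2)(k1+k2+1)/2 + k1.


k1 + k2 = 20
(k1+k2)(k1+k2+1)/2 = 20 * 21 / 2 = 210
pi = 210 + 20 = 230

230


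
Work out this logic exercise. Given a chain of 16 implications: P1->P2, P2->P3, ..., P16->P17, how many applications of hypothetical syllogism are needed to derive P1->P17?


With 16 implications in a chain connecting 17 propositions:
P1->P2, P2->P3, ..., P16->P17
Steps needed = (number of implications) - 1 = 16 - 1 = 15

15


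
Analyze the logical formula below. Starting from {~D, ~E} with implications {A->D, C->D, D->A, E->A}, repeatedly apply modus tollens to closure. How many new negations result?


Initial negated facts: {~D, ~E}
Apply modus tollens to closure:
  ~D and A->D  =>  ~A
  ~D and C->D  =>  ~C
Final negated: {~A, ~C, ~D, ~E}
New negations: {~A, ~C}
Count = 2

2


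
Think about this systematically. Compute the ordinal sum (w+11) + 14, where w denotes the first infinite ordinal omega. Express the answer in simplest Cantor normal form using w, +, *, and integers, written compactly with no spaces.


Compute (w+11) + 14.
Ordinal + is associative but NOT commutative; for finite n>0, n + w = w but w + n stays w+n.
By associativity: (w+11) + 14 = w + (11+14) = w+25.
Result = w+25

w+25


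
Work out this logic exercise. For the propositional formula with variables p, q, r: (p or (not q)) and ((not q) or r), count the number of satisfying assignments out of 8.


Evaluate all 8 assignments for p, q, r:
p=0, q=0, r=0: 1
p=0, q=0, r=1: 1
p=0, q=1, r=0: 0
p=0, q=1, r=1: 0
p=1, q=0, r=0: 1
p=1, q=0, r=1: 1
p=1, q=1, r=0: 0
p=1, q=1, r=1: 1
Satisfying count = 5

5


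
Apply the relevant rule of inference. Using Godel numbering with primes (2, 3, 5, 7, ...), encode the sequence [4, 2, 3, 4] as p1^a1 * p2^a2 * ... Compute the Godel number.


Encode each element as an exponent of the corresponding prime:
  2^4 = 16
  3^2 = 9
  5^3 = 125
  7^4 = 2401
Product = 16 * 9 * 125 * 2401 = 43218000

43218000


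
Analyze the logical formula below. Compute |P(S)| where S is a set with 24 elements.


The power set of a set with n elements has 2^n elements.
|P(S)| = 2^24 = 16777216

16777216


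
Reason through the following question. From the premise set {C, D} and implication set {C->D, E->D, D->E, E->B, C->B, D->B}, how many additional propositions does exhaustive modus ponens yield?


Initial facts: {C, D}
Apply modus ponens to closure:
  D and D->E  =>  E
  E and E->B  =>  B
Final known: {B, C, D, E}
New propositions: {B, E}
Count = 2

2


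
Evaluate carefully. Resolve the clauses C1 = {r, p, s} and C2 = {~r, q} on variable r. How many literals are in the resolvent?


Remove r from C1 and ~r from C2.
C1 remainder: {p, s}
C2 remainder: {q}
Union (resolvent): {p, q, s}
Resolvent has 3 literal(s).

3


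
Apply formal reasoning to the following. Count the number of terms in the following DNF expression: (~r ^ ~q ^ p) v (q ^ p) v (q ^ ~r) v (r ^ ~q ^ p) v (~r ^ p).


A DNF formula is a disjunction of terms (conjunctions).
Terms are separated by v.
Counting the disjuncts: 5 terms.

5


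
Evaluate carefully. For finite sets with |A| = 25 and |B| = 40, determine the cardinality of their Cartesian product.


The Cartesian product A x B contains all ordered pairs (a, b).
|A x B| = |A| * |B| = 25 * 40 = 1000

1000


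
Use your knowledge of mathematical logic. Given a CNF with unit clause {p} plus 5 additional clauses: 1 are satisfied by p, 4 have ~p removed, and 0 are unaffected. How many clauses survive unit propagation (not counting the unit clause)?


Satisfied (removed): 1
Shortened (remain): 4
Unchanged (remain): 0
Remaining = 4 + 0 = 4

4


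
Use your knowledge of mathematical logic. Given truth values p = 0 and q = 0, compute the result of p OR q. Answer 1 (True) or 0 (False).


p = 0, q = 0
Operation: p OR q
Evaluate: 0 OR 0 = 0

0


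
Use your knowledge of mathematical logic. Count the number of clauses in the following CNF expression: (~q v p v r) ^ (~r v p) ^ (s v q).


A CNF formula is a conjunction of clauses.
Clauses are separated by ^.
Counting the conjuncts: 3 clauses.

3


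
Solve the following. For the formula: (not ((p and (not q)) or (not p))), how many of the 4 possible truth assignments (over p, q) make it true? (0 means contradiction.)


Check all 4 assignments:
p=0, q=0: 0
p=0, q=1: 0
p=1, q=0: 0
p=1, q=1: 1
Count of True = 1

1


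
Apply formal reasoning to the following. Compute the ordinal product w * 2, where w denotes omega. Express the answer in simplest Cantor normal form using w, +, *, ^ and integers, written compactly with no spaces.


Compute w * 2.
Ordinal * is associative and left-distributive over +, but NOT commutative; for finite n>1, n*w = w but w*n stays w*n.
w * 2 means 2 copies of w concatenated: w*2.
Result = w*2

w*2


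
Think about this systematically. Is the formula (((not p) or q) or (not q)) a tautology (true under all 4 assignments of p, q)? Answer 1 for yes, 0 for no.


Check all 4 assignments:
p=0, q=0: 1
p=0, q=1: 1
p=1, q=0: 1
p=1, q=1: 1
Satisfying count = 4/4.
Tautology iff count = 4: yes.

1


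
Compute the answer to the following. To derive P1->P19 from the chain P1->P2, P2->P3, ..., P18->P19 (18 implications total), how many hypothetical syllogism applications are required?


With 18 implications in a chain connecting 19 propositions:
P1->P2, P2->P3, ..., P18->P19
Steps needed = (number of implications) - 1 = 18 - 1 = 17

17


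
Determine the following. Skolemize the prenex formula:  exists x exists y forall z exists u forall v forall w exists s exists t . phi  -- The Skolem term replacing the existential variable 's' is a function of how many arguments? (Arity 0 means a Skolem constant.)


Quantifier prefix: exists x exists y forall z exists u forall v forall w exists s exists t
's' is existentially quantified at position 7.
Universal variables preceding it: z, v, w
Skolem function arity = 3

3


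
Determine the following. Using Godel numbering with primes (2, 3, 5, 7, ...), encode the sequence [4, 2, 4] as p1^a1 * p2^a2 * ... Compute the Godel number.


Encode each element as an exponent of the corresponding prime:
  2^4 = 16
  3^2 = 9
  5^4 = 625
Product = 16 * 9 * 625 = 90000

90000


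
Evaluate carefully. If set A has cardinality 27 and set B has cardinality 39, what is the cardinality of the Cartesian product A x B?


The Cartesian product A x B contains all ordered pairs (a, b).
|A x B| = |A| * |B| = 27 * 39 = 1053

1053


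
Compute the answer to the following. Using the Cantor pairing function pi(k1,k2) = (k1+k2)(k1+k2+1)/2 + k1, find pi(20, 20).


k1 + k2 = 40
(k1+k2)(k1+k2+1)/2 = 40 * 41 / 2 = 820
pi = 820 + 20 = 840

840


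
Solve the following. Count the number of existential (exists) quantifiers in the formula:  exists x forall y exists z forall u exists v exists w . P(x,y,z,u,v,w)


Quantifier prefix: exists x forall y exists z forall u exists v exists w
Mark each quantifier type:
  E U E U E E
Universal count = 2, Existential count = 4
Asked for existential (exists) quantifiers: 4

4


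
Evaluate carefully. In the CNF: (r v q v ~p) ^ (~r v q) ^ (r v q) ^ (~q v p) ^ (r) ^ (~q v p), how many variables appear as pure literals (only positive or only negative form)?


Check each variable for pure literal status:
p: mixed (not pure)
q: mixed (not pure)
r: mixed (not pure)
Pure literal count = 0

0


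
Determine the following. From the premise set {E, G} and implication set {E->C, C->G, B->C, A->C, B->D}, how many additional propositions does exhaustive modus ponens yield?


Initial facts: {E, G}
Apply modus ponens to closure:
  E and E->C  =>  C
Final known: {C, E, G}
New propositions: {C}
Count = 1

1


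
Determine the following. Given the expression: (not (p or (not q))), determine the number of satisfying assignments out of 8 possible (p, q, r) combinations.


Check all 8 assignments:
p=0, q=0, r=0: 0
p=0, q=0, r=1: 0
p=0, q=1, r=0: 1
p=0, q=1, r=1: 1
p=1, q=0, r=0: 0
p=1, q=0, r=1: 0
p=1, q=1, r=0: 0
p=1, q=1, r=1: 0
Count of True = 2

2


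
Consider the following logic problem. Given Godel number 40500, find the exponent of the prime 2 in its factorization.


Factorize 40500 by dividing by 2 repeatedly.
Division steps: 2 divides 40500 exactly 2 time(s).
Exponent of 2 = 2

2


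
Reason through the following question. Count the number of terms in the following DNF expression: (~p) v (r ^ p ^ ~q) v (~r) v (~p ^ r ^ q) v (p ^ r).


A DNF formula is a disjunction of terms (conjunctions).
Terms are separated by v.
Counting the disjuncts: 5 terms.

5


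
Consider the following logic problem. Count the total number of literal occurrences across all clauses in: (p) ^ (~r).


Counting literals in each clause:
Clause 1: 1 literal(s)
Clause 2: 1 literal(s)
Total = 2

2


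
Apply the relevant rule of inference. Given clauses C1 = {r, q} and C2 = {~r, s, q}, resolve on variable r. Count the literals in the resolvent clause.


Remove r from C1 and ~r from C2.
C1 remainder: {q}
C2 remainder: {s, q}
Union (resolvent): {q, s}
Resolvent has 2 literal(s).

2


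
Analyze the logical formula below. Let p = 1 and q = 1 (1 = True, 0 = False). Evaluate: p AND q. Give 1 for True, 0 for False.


p = 1, q = 1
Operation: p AND q
Evaluate: 1 AND 1 = 1

1


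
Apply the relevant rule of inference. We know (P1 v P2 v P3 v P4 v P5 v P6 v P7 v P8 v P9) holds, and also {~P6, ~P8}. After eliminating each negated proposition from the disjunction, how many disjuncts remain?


Original disjuncts (9): P1, P2, P3, P4, P5, P6, P7, P8, P9
Negated (eliminate): ~P6, ~P8
Remaining disjuncts: P1, P2, P3, P4, P5, P7, P9
Count = 9 - 2 = 7

7


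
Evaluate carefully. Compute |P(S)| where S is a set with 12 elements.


The power set of a set with n elements has 2^n elements.
|P(S)| = 2^12 = 4096

4096


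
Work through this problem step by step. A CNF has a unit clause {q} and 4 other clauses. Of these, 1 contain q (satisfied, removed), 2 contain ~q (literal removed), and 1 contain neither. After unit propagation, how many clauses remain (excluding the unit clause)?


Satisfied (removed): 1
Shortened (remain): 2
Unchanged (remain): 1
Remaining = 2 + 1 = 3

3


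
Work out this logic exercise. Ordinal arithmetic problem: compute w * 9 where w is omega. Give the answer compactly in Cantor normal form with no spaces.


Compute w * 9.
Ordinal * is associative and left-distributive over +, but NOT commutative; for finite n>1, n*w = w but w*n stays w*n.
w * 9 means 9 copies of w concatenated: w*9.
Result = w*9

w*9


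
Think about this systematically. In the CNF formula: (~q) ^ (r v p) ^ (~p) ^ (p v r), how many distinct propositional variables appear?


Identify each variable that appears in the formula.
Variables found: p, q, r
Count = 3

3


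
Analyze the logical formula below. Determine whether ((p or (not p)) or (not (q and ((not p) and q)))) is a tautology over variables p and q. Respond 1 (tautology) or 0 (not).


Check all 4 assignments:
p=0, q=0: 1
p=0, q=1: 1
p=1, q=0: 1
p=1, q=1: 1
Satisfying count = 4/4.
Tautology iff count = 4: yes.

1


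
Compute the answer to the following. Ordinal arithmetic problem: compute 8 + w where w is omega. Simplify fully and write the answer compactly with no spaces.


Compute 8 + w.
Ordinal + is associative but NOT commutative; for finite n>0, n + w = w but w + n stays w+n.
Any finite left addend is absorbed by w on the right: 8 + w = w.
Result = w

w


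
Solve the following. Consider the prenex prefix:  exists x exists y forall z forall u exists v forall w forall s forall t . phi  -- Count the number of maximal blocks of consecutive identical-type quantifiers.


Quantifier-type sequence: E E A A E A A A  (A=forall, E=exists)
Group into maximal same-type runs:
  Ex2 | Ax2 | Ex1 | Ax3
Number of blocks = 4

4


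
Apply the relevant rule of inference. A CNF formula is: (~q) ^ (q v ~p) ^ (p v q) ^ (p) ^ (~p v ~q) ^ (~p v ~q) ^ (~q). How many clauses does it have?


A CNF formula is a conjunction of clauses.
Clauses are separated by ^.
Counting the conjuncts: 7 clauses.

7


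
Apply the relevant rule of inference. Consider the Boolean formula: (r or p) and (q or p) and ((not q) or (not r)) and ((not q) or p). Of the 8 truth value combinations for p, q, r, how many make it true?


Evaluate all 8 assignments for p, q, r:
p=0, q=0, r=0: 0
p=0, q=0, r=1: 0
p=0, q=1, r=0: 0
p=0, q=1, r=1: 0
p=1, q=0, r=0: 1
p=1, q=0, r=1: 1
p=1, q=1, r=0: 1
p=1, q=1, r=1: 0
Satisfying count = 3

3


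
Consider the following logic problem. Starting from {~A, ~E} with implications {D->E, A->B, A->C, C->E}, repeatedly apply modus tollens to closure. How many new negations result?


Initial negated facts: {~A, ~E}
Apply modus tollens to closure:
  ~E and D->E  =>  ~D
  ~E and C->E  =>  ~C
Final negated: {~A, ~C, ~D, ~E}
New negations: {~C, ~D}
Count = 2

2


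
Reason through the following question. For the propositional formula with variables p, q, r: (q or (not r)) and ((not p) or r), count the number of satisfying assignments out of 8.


Evaluate all 8 assignments for p, q, r:
p=0, q=0, r=0: 1
p=0, q=0, r=1: 0
p=0, q=1, r=0: 1
p=0, q=1, r=1: 1
p=1, q=0, r=0: 0
p=1, q=0, r=1: 0
p=1, q=1, r=0: 0
p=1, q=1, r=1: 1
Satisfying count = 4

4


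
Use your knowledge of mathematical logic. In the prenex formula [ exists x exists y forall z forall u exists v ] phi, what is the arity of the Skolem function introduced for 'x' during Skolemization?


Quantifier prefix: exists x exists y forall z forall u exists v
'x' is existentially quantified at position 1.
No universal quantifiers precede it.
Skolem function arity = 0 (a Skolem constant)

0


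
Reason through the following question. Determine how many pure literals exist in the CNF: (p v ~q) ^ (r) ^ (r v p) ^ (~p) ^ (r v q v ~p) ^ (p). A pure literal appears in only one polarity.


Check each variable for pure literal status:
p: mixed (not pure)
q: mixed (not pure)
r: pure positive
Pure literal count = 1

1


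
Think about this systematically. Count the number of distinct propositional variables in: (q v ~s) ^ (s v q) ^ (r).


Identify each variable that appears in the formula.
Variables found: q, r, s
Count = 3

3


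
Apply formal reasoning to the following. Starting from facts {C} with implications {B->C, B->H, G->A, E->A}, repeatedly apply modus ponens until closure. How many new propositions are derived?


Initial facts: {C}
Apply modus ponens to closure:
  (no implication fires)
Final known: {C}
New propositions: {(none)}
Count = 0

0


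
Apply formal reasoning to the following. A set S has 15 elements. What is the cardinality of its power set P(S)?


The power set of a set with n elements has 2^n elements.
|P(S)| = 2^15 = 32768

32768


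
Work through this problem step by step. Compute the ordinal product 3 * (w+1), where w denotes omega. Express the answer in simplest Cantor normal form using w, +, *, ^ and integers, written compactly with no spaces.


Compute 3 * (w+1).
Ordinal * is associative and left-distributive over +, but NOT commutative; for finite n>1, n*w = w but w*n stays w*n.
By left-distributivity: 3 * (w+1) = 3*w + 3*1 = w + 3 = w+3.
Result = w+3

w+3


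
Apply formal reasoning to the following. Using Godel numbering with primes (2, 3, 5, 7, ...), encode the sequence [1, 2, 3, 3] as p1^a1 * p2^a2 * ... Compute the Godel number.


Encode each element as an exponent of the corresponding prime:
  2^1 = 2
  3^2 = 9
  5^3 = 125
  7^3 = 343
Product = 2 * 9 * 125 * 343 = 771750

771750


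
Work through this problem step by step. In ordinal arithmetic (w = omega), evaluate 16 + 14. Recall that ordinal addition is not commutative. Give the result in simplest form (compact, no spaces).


Compute 16 + 14.
Ordinal + is associative but NOT commutative; for finite n>0, n + w = w but w + n stays w+n.
Both operands finite; ordinal + agrees with natural +: 16 + 14 = 30.
Result = 30

30


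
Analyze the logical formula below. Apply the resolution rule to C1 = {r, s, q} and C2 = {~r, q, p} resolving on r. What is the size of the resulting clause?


Remove r from C1 and ~r from C2.
C1 remainder: {s, q}
C2 remainder: {q, p}
Union (resolvent): {p, q, s}
Resolvent has 3 literal(s).

3


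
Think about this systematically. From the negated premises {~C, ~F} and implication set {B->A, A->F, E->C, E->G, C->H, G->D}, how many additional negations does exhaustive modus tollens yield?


Initial negated facts: {~C, ~F}
Apply modus tollens to closure:
  ~F and A->F  =>  ~A
  ~C and E->C  =>  ~E
  ~A and B->A  =>  ~B
Final negated: {~A, ~B, ~C, ~E, ~F}
New negations: {~A, ~B, ~E}
Count = 3

3


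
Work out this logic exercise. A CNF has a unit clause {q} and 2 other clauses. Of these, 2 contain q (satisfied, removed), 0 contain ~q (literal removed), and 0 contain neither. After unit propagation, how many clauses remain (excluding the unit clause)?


Satisfied (removed): 2
Shortened (remain): 0
Unchanged (remain): 0
Remaining = 0 + 0 = 0

0


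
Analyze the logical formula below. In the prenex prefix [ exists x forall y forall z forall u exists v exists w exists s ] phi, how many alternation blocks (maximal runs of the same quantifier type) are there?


Quantifier-type sequence: E A A A E E E  (A=forall, E=exists)
Group into maximal same-type runs:
  Ex1 | Ax3 | Ex3
Number of blocks = 3

3


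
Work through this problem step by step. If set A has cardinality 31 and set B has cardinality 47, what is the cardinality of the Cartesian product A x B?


The Cartesian product A x B contains all ordered pairs (a, b).
|A x B| = |A| * |B| = 31 * 47 = 1457

1457


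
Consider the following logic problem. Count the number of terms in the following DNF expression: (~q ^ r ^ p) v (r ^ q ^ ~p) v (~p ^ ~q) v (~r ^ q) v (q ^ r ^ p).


A DNF formula is a disjunction of terms (conjunctions).
Terms are separated by v.
Counting the disjuncts: 5 terms.

5


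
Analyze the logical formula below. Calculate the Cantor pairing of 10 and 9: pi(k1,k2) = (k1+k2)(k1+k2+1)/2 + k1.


k1 + k2 = 19
(k1+k2)(k1+k2+1)/2 = 19 * 20 / 2 = 190
pi = 190 + 10 = 200

200


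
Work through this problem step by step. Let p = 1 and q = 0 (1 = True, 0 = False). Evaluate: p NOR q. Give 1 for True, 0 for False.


p = 1, q = 0
Operation: p NOR q
Evaluate: 1 NOR 0 = 0

0


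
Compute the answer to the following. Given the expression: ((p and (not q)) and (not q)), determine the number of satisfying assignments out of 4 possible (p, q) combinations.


Check all 4 assignments:
p=0, q=0: 0
p=0, q=1: 0
p=1, q=0: 1
p=1, q=1: 0
Count of True = 1

1


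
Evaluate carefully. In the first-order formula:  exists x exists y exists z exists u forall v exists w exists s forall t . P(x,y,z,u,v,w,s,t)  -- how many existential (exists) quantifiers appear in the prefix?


Quantifier prefix: exists x exists y exists z exists u forall v exists w exists s forall t
Mark each quantifier type:
  E E E E U E E U
Universal count = 2, Existential count = 6
Asked for existential (exists) quantifiers: 6

6


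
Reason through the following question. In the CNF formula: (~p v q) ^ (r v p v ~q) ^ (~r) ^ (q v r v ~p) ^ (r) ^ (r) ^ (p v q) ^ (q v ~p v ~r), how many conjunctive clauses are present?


A CNF formula is a conjunction of clauses.
Clauses are separated by ^.
Counting the conjuncts: 8 clauses.

8


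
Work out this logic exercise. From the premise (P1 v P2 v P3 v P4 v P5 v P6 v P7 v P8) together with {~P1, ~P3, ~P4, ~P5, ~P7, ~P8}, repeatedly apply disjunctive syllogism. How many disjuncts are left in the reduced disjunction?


Original disjuncts (8): P1, P2, P3, P4, P5, P6, P7, P8
Negated (eliminate): ~P1, ~P3, ~P4, ~P5, ~P7, ~P8
Remaining disjuncts: P2, P6
Count = 8 - 6 = 2

2


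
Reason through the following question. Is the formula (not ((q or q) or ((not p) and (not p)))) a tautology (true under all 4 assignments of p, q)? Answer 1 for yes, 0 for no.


Check all 4 assignments:
p=0, q=0: 0
p=0, q=1: 0
p=1, q=0: 1
p=1, q=1: 0
Satisfying count = 1/4.
Tautology iff count = 4: no.

0


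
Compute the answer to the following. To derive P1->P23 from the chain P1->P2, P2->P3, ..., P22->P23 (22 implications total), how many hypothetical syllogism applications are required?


With 22 implications in a chain connecting 23 propositions:
P1->P2, P2->P3, ..., P22->P23
Steps needed = (number of implications) - 1 = 22 - 1 = 21

21


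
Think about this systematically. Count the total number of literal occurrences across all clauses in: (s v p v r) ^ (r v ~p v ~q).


Counting literals in each clause:
Clause 1: 3 literal(s)
Clause 2: 3 literal(s)
Total = 6

6


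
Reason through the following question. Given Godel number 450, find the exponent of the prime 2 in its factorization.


Factorize 450 by dividing by 2 repeatedly.
Division steps: 2 divides 450 exactly 1 time(s).
Exponent of 2 = 1

1


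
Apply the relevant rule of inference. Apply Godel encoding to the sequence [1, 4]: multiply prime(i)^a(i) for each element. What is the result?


Encode each element as an exponent of the corresponding prime:
  2^1 = 2
  3^4 = 81
Product = 2 * 81 = 162

162


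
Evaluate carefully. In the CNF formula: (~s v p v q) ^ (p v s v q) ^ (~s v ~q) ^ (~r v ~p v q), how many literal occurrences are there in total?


Counting literals in each clause:
Clause 1: 3 literal(s)
Clause 2: 3 literal(s)
Clause 3: 2 literal(s)
Clause 4: 3 literal(s)
Total = 11

11


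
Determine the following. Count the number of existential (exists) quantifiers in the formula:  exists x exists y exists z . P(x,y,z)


Quantifier prefix: exists x exists y exists z
Mark each quantifier type:
  E E E
Universal count = 0, Existential count = 3
Asked for existential (exists) quantifiers: 3

3


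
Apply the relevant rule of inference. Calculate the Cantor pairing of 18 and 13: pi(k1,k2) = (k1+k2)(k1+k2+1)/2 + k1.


k1 + k2 = 31
(k1+k2)(k1+k2+1)/2 = 31 * 32 / 2 = 496
pi = 496 + 18 = 514

514


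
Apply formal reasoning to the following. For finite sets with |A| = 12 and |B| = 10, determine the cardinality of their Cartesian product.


The Cartesian product A x B contains all ordered pairs (a, b).
|A x B| = |A| * |B| = 12 * 10 = 120

120


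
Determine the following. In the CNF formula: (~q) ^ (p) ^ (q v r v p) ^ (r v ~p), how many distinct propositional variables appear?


Identify each variable that appears in the formula.
Variables found: p, q, r
Count = 3

3


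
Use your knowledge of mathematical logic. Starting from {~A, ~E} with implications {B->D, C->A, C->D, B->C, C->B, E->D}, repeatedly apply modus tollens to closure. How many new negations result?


Initial negated facts: {~A, ~E}
Apply modus tollens to closure:
  ~A and C->A  =>  ~C
  ~C and B->C  =>  ~B
Final negated: {~A, ~B, ~C, ~E}
New negations: {~B, ~C}
Count = 2

2


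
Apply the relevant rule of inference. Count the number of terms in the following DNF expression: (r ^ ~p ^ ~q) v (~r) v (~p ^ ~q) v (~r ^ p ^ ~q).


A DNF formula is a disjunction of terms (conjunctions).
Terms are separated by v.
Counting the disjuncts: 4 terms.

4


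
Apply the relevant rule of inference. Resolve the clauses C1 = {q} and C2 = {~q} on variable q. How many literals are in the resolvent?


Remove q from C1 and ~q from C2.
C1 remainder: {}
C2 remainder: {}
Union (resolvent): {} (empty clause)
Resolvent has 0 literal(s).

0


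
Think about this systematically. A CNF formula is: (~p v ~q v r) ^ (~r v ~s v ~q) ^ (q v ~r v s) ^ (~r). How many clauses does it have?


A CNF formula is a conjunction of clauses.
Clauses are separated by ^.
Counting the conjuncts: 4 clauses.

4


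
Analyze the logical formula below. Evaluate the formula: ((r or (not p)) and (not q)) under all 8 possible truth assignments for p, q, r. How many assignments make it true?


Check all 8 assignments:
p=0, q=0, r=0: 1
p=0, q=0, r=1: 1
p=0, q=1, r=0: 0
p=0, q=1, r=1: 0
p=1, q=0, r=0: 0
p=1, q=0, r=1: 1
p=1, q=1, r=0: 0
p=1, q=1, r=1: 0
Count of True = 3

3


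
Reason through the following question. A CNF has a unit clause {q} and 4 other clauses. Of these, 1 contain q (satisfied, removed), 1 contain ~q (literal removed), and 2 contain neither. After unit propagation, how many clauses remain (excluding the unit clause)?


Satisfied (removed): 1
Shortened (remain): 1
Unchanged (remain): 2
Remaining = 1 + 2 = 3

3


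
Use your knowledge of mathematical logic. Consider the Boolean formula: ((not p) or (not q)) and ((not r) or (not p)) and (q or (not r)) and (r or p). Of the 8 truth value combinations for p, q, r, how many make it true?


Evaluate all 8 assignments for p, q, r:
p=0, q=0, r=0: 0
p=0, q=0, r=1: 0
p=0, q=1, r=0: 0
p=0, q=1, r=1: 1
p=1, q=0, r=0: 1
p=1, q=0, r=1: 0
p=1, q=1, r=0: 0
p=1, q=1, r=1: 0
Satisfying count = 2

2


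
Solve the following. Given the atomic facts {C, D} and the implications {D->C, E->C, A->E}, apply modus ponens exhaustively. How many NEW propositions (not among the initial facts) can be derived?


Initial facts: {C, D}
Apply modus ponens to closure:
  (no implication fires)
Final known: {C, D}
New propositions: {(none)}
Count = 0

0


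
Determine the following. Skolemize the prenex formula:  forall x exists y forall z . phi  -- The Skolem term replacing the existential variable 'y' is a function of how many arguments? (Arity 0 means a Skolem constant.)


Quantifier prefix: forall x exists y forall z
'y' is existentially quantified at position 2.
Universal variables preceding it: x
Skolem function arity = 1

1


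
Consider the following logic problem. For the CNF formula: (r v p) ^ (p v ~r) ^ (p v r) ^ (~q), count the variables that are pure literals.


Check each variable for pure literal status:
p: pure positive
q: pure negative
r: mixed (not pure)
Pure literal count = 2

2


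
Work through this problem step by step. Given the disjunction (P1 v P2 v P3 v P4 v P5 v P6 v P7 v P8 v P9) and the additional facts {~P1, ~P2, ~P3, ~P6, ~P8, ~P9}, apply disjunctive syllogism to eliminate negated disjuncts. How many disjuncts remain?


Original disjuncts (9): P1, P2, P3, P4, P5, P6, P7, P8, P9
Negated (eliminate): ~P1, ~P2, ~P3, ~P6, ~P8, ~P9
Remaining disjuncts: P4, P5, P7
Count = 9 - 6 = 3

3


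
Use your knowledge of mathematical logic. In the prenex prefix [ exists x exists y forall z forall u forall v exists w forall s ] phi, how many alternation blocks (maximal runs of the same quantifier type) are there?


Quantifier-type sequence: E E A A A E A  (A=forall, E=exists)
Group into maximal same-type runs:
  Ex2 | Ax3 | Ex1 | Ax1
Number of blocks = 4

4


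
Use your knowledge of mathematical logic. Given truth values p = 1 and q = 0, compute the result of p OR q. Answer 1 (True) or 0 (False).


p = 1, q = 0
Operation: p OR q
Evaluate: 1 OR 0 = 1

1


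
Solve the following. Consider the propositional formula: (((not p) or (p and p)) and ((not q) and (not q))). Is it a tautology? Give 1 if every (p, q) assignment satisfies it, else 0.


Check all 4 assignments:
p=0, q=0: 1
p=0, q=1: 0
p=1, q=0: 1
p=1, q=1: 0
Satisfying count = 2/4.
Tautology iff count = 4: no.

0


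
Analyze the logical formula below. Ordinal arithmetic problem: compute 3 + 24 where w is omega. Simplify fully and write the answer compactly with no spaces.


Compute 3 + 24.
Ordinal + is associative but NOT commutative; for finite n>0, n + w = w but w + n stays w+n.
Both operands finite; ordinal + agrees with natural +: 3 + 24 = 27.
Result = 27

27


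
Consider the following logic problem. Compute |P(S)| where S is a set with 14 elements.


The power set of a set with n elements has 2^n elements.
|P(S)| = 2^14 = 16384

16384


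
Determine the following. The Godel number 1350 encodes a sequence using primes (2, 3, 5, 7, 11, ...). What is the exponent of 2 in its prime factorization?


Factorize 1350 by dividing by 2 repeatedly.
Division steps: 2 divides 1350 exactly 1 time(s).
Exponent of 2 = 1

1


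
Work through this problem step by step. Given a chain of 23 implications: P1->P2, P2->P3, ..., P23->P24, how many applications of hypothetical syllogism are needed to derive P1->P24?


With 23 implications in a chain connecting 24 propositions:
P1->P2, P2->P3, ..., P23->P24
Steps needed = (number of implications) - 1 = 23 - 1 = 22

22


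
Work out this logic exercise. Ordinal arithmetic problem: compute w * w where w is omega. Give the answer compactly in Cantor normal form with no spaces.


Compute w * w.
Ordinal * is associative and left-distributive over +, but NOT commutative; for finite n>1, n*w = w but w*n stays w*n.
w * w = w^2 by definition.
Result = w^2

w^2


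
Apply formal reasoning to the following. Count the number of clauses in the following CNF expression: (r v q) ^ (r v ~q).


A CNF formula is a conjunction of clauses.
Clauses are separated by ^.
Counting the conjuncts: 2 clauses.

2


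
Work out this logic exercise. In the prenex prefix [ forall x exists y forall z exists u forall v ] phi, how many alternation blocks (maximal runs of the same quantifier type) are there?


Quantifier-type sequence: A E A E A  (A=forall, E=exists)
Group into maximal same-type runs:
  Ax1 | Ex1 | Ax1 | Ex1 | Ax1
Number of blocks = 5

5


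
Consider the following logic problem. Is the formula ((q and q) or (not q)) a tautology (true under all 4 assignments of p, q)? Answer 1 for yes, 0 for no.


Check all 4 assignments:
p=0, q=0: 1
p=0, q=1: 1
p=1, q=0: 1
p=1, q=1: 1
Satisfying count = 4/4.
Tautology iff count = 4: yes.

1


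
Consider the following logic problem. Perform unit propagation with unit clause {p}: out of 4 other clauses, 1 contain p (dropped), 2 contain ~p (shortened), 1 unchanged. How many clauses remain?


Satisfied (removed): 1
Shortened (remain): 2
Unchanged (remain): 1
Remaining = 2 + 1 = 3

3


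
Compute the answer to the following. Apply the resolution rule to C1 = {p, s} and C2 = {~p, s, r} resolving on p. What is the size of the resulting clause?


Remove p from C1 and ~p from C2.
C1 remainder: {s}
C2 remainder: {s, r}
Union (resolvent): {r, s}
Resolvent has 2 literal(s).

2


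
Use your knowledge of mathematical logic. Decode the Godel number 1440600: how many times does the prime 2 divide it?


Factorize 1440600 by dividing by 2 repeatedly.
Division steps: 2 divides 1440600 exactly 3 time(s).
Exponent of 2 = 3

3


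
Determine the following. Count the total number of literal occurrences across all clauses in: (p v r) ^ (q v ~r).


Counting literals in each clause:
Clause 1: 2 literal(s)
Clause 2: 2 literal(s)
Total = 4

4


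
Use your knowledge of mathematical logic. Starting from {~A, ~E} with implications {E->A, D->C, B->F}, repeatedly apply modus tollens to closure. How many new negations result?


Initial negated facts: {~A, ~E}
Apply modus tollens to closure:
  (no implication fires)
Final negated: {~A, ~E}
New negations: {(none)}
Count = 0

0


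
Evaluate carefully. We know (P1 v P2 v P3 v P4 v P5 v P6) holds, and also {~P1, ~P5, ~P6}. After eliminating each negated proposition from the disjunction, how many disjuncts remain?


Original disjuncts (6): P1, P2, P3, P4, P5, P6
Negated (eliminate): ~P1, ~P5, ~P6
Remaining disjuncts: P2, P3, P4
Count = 6 - 3 = 3

3


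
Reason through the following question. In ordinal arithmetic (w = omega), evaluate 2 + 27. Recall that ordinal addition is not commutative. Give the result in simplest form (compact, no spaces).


Compute 2 + 27.
Ordinal + is associative but NOT commutative; for finite n>0, n + w = w but w + n stays w+n.
Both operands finite; ordinal + agrees with natural +: 2 + 27 = 29.
Result = 29

29


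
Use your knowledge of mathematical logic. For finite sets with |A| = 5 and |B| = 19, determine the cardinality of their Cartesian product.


The Cartesian product A x B contains all ordered pairs (a, b).
|A x B| = |A| * |B| = 5 * 19 = 95

95
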